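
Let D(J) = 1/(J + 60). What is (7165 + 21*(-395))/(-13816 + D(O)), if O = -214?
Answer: 34804/425533 ≈ 0.081789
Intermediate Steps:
D(J) = 1/(60 + J)
(7165 + 21*(-395))/(-13816 + D(O)) = (7165 + 21*(-395))/(-13816 + 1/(60 - 214)) = (7165 - 8295)/(-13816 + 1/(-154)) = -1130/(-13816 - 1/154) = -1130/(-2127665/154) = -1130*(-154/2127665) = 34804/425533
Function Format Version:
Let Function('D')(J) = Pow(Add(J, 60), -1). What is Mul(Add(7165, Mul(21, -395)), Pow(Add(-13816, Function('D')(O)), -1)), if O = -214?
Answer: Rational(34804, 425533) ≈ 0.081789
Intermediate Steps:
Function('D')(J) = Pow(Add(60, J), -1)
Mul(Add(7165, Mul(21, -395)), Pow(Add(-13816, Function('D')(O)), -1)) = Mul(Add(7165, Mul(21, -395)), Pow(Add(-13816, Pow(Add(60, -214), -1)), -1)) = Mul(Add(7165, -8295), Pow(Add(-13816, Pow(-154, -1)), -1)) = Mul(-1130, Pow(Add(-13816, Rational(-1, 154)), -1)) = Mul(-1130, Pow(Rational(-2127665, 154), -1)) = Mul(-1130, Rational(-154, 2127665)) = Rational(34804, 425533)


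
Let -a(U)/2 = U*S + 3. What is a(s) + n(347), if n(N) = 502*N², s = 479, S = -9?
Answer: 60453934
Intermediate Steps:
a(U) = -6 + 18*U (a(U) = -2*(U*(-9) + 3) = -2*(-9*U + 3) = -2*(3 - 9*U) = -6 + 18*U)
a(s) + n(347) = (-6 + 18*479) + 502*347² = (-6 + 8622) + 502*120409 = 8616 + 60445318 = 60453934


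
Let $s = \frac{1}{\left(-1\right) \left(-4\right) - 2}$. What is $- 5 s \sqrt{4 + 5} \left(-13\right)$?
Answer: $\frac{195}{2} \approx 97.5$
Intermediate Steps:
$s = \frac{1}{2}$ ($s = \frac{1}{4 - 2} = \frac{1}{2} \approx 0.5$)
$- 5 s \sqrt{4 + 5} \left(-13\right) = \left(-5\right) \frac{1}{2} \sqrt{4 + 5} \left(-13\right) = - \frac{5 \sqrt{9}}{2} \left(-13\right) = \left(- \frac{5}{2}\right) 3 \left(-13\right) = \left(- \frac{15}{2}\right) \left(-13\right) = \frac{195}{2}$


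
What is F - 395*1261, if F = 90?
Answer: -498005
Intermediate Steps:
F - 395*1261 = 90 - 395*1261 = 90 - 498095 = -498005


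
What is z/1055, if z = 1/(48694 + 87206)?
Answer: 1/143374500 ≈ 6.9747e-9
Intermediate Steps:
z = 1/135900 ≈ 7.3584e-6
z/1055 = (1/135900)/1055 = (1/135900)*(1/1055) = 1/143374500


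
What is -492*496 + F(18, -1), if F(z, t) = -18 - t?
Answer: -244049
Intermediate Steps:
-492*496 + F(18, -1) = -492*496 + (-18 - 1*(-1)) = -244032 + (-18 + 1) = -244032 - 17 = -244049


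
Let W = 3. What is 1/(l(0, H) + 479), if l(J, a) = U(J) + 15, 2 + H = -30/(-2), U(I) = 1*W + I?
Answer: 1/497 ≈ 0.0020121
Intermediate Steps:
U(I) = 3 + I (U(I) = 1*3 + I = 3 + I)
H = 13 (H = -2 - 30/(-2) = -2 - 30*(-½) = -2 + 15 = 13)
l(J, a) = 18 + J (l(J, a) = (3 + J) + 15 = 18 + J)
1/(l(0, H) + 479) = 1/((18 + 0) + 479) = 1/(18 + 479) = 1/497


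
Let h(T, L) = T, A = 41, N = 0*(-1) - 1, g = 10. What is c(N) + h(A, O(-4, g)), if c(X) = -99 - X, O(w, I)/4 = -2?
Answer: -57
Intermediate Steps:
O(w, I) = -8 (O(w, I) = 4*(-2) = -8)
N = -1 (N = 0 - 1 = -1)
c(N) + h(A, O(-4, g)) = (-99 - 1*(-1)) + 41 = (-99 + 1) + 41 = -98 + 41 = -57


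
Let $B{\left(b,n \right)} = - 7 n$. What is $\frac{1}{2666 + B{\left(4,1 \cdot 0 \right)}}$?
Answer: $\frac{1}{2666} \approx 0.00037509$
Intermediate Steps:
$\frac{1}{2666 + B{\left(4,1 \cdot 0 \right)}} = \frac{1}{2666 - 7 \cdot 1 \cdot 0} = \frac{1}{2666 - 0} = \frac{1}{2666 + 0} = \frac{1}{2666}$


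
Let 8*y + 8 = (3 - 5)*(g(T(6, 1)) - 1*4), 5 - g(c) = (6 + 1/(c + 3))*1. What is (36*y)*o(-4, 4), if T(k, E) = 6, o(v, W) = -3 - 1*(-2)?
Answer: -10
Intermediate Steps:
o(v, W) = -1 (o(v, W) = -3 + 2 = -1)
g(c) = -1 - 1/(3 + c) (g(c) = 5 - (6 + 1/(c + 3)) = 5 - (6 + 1/(3 + c)) = 5 + (-6 - 1/(3 + c)) = -1 - 1/(3 + c))
y = 5/18 (y = -1 + ((3 - 5)*((-4 - 1*6)/(3 + 6) - 1*4))/8 = -1 + (-2*((-4 - 6)/9 - 4))/8 = -1 + (-2*((⅑)*(-10) - 4))/8 = -1 + (-2*(-10/9 - 4))/8 = -1 + (-2*(-46/9))/8 = -1 + (⅛)*(92/9) = -1 + 23/18 = 5/18 ≈ 0.27778)
(36*y)*o(-4, 4) = (36*(5/18))*(-1) = 10*(-1) = -10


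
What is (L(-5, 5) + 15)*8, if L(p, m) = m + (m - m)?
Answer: 160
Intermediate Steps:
L(p, m) = m (L(p, m) = m + 0 = m)
(L(-5, 5) + 15)*8 = (5 + 15)*8 = 20*8 = 160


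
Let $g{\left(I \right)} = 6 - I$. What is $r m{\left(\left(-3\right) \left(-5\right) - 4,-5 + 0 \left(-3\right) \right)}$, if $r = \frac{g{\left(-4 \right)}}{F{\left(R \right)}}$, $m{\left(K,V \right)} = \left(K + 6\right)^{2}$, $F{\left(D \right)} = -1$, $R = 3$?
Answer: $-2890$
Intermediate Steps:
$m{\left(K,V \right)} = \left(6 + K\right)^{2}$
$r = -10$ ($r = \frac{6 - -4}{-1} = \left(6 + 4\right) \left(-1\right) = 10 \left(-1\right) = -10$)
$r m{\left(\left(-3\right) \left(-5\right) - 4,-5 + 0 \left(-3\right) \right)} = - 10 \left(6 - -11\right)^{2} = - 10 \left(6 + \left(15 - 4\right)\right)^{2} = - 10 \left(6 + 11\right)^{2} = - 10 \cdot 17^{2} = \left(-10\right) 289 = -2890$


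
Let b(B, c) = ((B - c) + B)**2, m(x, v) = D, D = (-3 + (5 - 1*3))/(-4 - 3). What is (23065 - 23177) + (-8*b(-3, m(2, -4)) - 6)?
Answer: -20574/49 ≈ -419.88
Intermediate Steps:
D = 1/7 (D = (-3 + (5 - 3))/(-7) = (-3 + 2)*(-1/7) = -1*(-1/7) = 1/7 ≈ 0.14286)
m(x, v) = 1/7
b(B, c) = (-c + 2*B)**2
(23065 - 23177) + (-8*b(-3, m(2, -4)) - 6) = (23065 - 23177) + (-8*(-1*1/7 + 2*(-3))**2 - 6) = -112 + (-8*(-1/7 - 6)**2 - 6) = -112 + (-8*(-43/7)**2 - 6) = -112 + (-8*1849/49 - 6) = -112 + (-14792/49 - 6) = -112 - 15086/49 = -20574/49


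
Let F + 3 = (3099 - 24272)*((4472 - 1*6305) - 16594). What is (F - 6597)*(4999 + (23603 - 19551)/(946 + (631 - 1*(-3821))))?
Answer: 5264788347358617/2699 ≈ 1.9506e+12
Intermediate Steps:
F = 390154868 (F = -3 + (3099 - 24272)*((4472 - 1*6305) - 16594) = -3 - 21173*((4472 - 6305) - 16594) = -3 - 21173*(-1833 - 16594) = -3 - 21173*(-18427) = -3 + 390154871 = 390154868)
(F - 6597)*(4999 + (23603 - 19551)/(946 + (631 - 1*(-3821)))) = (390154868 - 6597)*(4999 + (23603 - 19551)/(946 + (631 - 1*(-3821)))) = 390148271*(4999 + 4052/(946 + (631 + 3821))) = 390148271*(4999 + 4052/(946 + 4452)) = 390148271*(4999 + 4052/5398) = 390148271*(4999 + 4052*(1/5398)) = 390148271*(4999 + 2026/2699) = 390148271*(13494327/2699) = 5264788347358617/2699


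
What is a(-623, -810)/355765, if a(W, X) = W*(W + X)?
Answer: 892759/355765 ≈ 2.5094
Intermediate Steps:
a(-623, -810)/355765 = -623*(-623 - 810)/355765 = -623*(-1433)*(1/355765) = 892759*(1/355765) = 892759/355765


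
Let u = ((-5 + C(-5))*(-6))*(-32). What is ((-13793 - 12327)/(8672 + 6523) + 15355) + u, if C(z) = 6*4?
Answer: 57744893/3039 ≈ 19001.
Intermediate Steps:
C(z) = 24
u = 3648 (u = ((-5 + 24)*(-6))*(-32) = (19*(-6))*(-32) = -114*(-32) = 3648)
((-13793 - 12327)/(8672 + 6523) + 15355) + u = ((-13793 - 12327)/(8672 + 6523) + 15355) + 3648 = (-26120/15195 + 15355) + 3648 = (-26120*1/15195 + 15355) + 3648 = (-5224/3039 + 15355) + 3648 = 46658621/3039 + 3648 = 57744893/3039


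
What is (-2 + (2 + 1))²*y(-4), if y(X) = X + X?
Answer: -8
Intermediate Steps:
y(X) = 2*X
(-2 + (2 + 1))²*y(-4) = (-2 + (2 + 1))²*(2*(-4)) = (-2 + 3)²*(-8) = 1²*(-8) = 1*(-8) = -8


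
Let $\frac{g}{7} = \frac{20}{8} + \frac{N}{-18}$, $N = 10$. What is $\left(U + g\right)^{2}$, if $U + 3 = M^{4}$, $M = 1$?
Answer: $\frac{43681}{324} \approx 134.82$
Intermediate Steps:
$g = \frac{245}{18}$ ($g = 7 \left(\frac{20}{8} + \frac{10}{-18}\right) = 7 \left(20 \cdot \frac{1}{8} + 10 \left(- \frac{1}{18}\right)\right) = 7 \left(\frac{5}{2} - \frac{5}{9}\right) = 7 \cdot \frac{35}{18} = \frac{245}{18} \approx 13.611$)
$U = -2$ ($U = -3 + 1^{4} = -3 + 1 = -2$)
$\left(U + g\right)^{2} = \left(-2 + \frac{245}{18}\right)^{2} = \left(\frac{209}{18}\right)^{2} = \frac{43681}{324}$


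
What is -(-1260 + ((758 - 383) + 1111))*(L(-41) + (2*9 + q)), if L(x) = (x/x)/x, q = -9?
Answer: -83168/41 ≈ -2028.5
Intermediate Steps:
L(x) = 1/x
-(-1260 + ((758 - 383) + 1111))*(L(-41) + (2*9 + q)) = -(-1260 + ((758 - 383) + 1111))*(1/(-41) + (2*9 - 9)) = -(-1260 + (375 + 1111))*(-1/41 + (18 - 9)) = -(-1260 + 1486)*(-1/41 + 9) = -226*368/41 = -1*83168/41 = -83168/41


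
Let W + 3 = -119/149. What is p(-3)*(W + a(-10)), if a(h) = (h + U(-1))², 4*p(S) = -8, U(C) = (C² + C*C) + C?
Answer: -23006/149 ≈ -154.40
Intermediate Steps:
W = -566/149 (W = -3 - 119/149 = -566/149 ≈ -3.7987)
U(C) = C + 2*C² (U(C) = (C² + C²) + C = 2*C² + C = C + 2*C²)
p(S) = -2 (p(S) = (¼)*(-8) = -2)
a(h) = (1 + h)² (a(h) = (h - (1 + 2*(-1)))² = (h - (1 - 2))² = (h - 1*(-1))² = (h + 1)² = (1 + h)²)
p(-3)*(W + a(-10)) = -2*(-566/149 + (1 - 10)²) = -2*(-566/149 + (-9)²) = -2*(-566/149 + 81) = -2*11503/149 = -23006/149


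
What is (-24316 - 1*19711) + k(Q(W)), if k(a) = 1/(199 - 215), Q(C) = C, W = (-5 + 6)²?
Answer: -704433/16 ≈ -44027.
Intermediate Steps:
W = 1 (W = 1² = 1)
k(a) = -1/16 (k(a) = 1/(-16) = -1/16)
(-24316 - 1*19711) + k(Q(W)) = (-24316 - 1*19711) - 1/16 = (-24316 - 19711) - 1/16 = -44027 - 1/16 = -704433/16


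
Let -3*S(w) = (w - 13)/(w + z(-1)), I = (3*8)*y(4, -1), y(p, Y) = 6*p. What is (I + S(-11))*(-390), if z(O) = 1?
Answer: -224328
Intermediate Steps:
I = 576 (I = (3*8)*(6*4) = 24*24 = 576)
S(w) = -(-13 + w)/(3*(1 + w)) (S(w) = -(w - 13)/(3*(w + 1)) = -(-13 + w)/(3*(1 + w)))
(I + S(-11))*(-390) = (576 + (13 - 1*(-11))/(3*(1 - 11)))*(-390) = (576 + (⅓)*(13 + 11)/(-10))*(-390) = (576 + (⅓)*(-⅒)*24)*(-390) = (576 - ⅘)*(-390) = (2876/5)*(-390) = -224328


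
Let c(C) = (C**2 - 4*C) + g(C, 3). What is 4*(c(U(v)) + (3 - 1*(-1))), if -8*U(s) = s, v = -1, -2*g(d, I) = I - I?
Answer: 225/16 ≈ 14.063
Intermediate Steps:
g(d, I) = 0 (g(d, I) = -(I - I)/2 = -1/2*0 = 0)
U(s) = -s/8
c(C) = C**2 - 4*C (c(C) = (C**2 - 4*C) + 0 = C**2 - 4*C)
4*(c(U(v)) + (3 - 1*(-1))) = 4*((-1/8*(-1))*(-4 - 1/8*(-1)) + (3 - 1*(-1))) = 4*((-4 + 1/8)/8 + (3 + 1)) = 4*((1/8)*(-31/8) + 4) = 4*(-31/64 + 4) = 4*(225/64) = 225/16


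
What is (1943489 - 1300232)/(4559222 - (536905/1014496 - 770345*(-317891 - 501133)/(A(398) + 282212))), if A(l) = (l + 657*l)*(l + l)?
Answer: 4865039949604542624/34459150553858392909 ≈ 0.14118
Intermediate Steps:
A(l) = 1316*l**2 (A(l) = (658*l)*(2*l) = 1316*l**2)
(1943489 - 1300232)/(4559222 - (536905/1014496 - 770345*(-317891 - 501133)/(A(398) + 282212))) = (1943489 - 1300232)/(4559222 - (536905/1014496 - 770345*(-317891 - 501133)/(1316*398**2 + 282212))) = 643257/(4559222 - (536905*(1/1014496) - 770345*(-819024/(1316*158404 + 282212)))) = 643257/(4559222 - (536905/1014496 - 770345*(-819024/(208459664 + 282212)))) = 643257/(4559222 - (536905/1014496 - 770345/(208741876*(-1/819024)))) = 643257/(4559222 - (536905/1014496 - 770345/(-52185469/204756))) = 643257/(4559222 - (536905/1014496 - 770345*(-204756/52185469))) = 643257/(4559222 - (536905/1014496 + 157732760820/52185469)) = 643257/(4559222 - 1*22863896222868595/7563135651232) = 643257/(4559222 - 22863896222868595/7563135651232) = 643257/(34459150553858392909/7563135651232) = 643257*(7563135651232/34459150553858392909) = 4865039949604542624/34459150553858392909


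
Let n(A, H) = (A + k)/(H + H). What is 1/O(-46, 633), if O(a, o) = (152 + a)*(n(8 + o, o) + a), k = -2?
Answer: -211/1017547 ≈ -0.00020736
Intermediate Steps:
n(A, H) = (-2 + A)/(2*H) (n(A, H) = (A - 2)/(H + H) = (-2 + A)/((2*H)) = (-2 + A)*(1/(2*H)) = (-2 + A)/(2*H))
O(a, o) = (152 + a)*(a + (6 + o)/(2*o)) (O(a, o) = (152 + a)*((-2 + (8 + o))/(2*o) + a) = (152 + a)*((6 + o)/(2*o) + a) = (152 + a)*(a + (6 + o)/(2*o)))
1/O(-46, 633) = 1/(76 + (-46)**2 + 456/633 + (305/2)*(-46) + 3*(-46)/633) = 1/(76 + 2116 + 456*(1/633) - 7015 + 3*(-46)*(1/633)) = 1/(76 + 2116 + 152/211 - 7015 - 46/211) = 1/(-1017547/211) = -211/1017547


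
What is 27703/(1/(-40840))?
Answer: -1131390520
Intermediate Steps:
27703/(1/(-40840)) = 27703/(-1/40840) = 27703*(-40840) = -1131390520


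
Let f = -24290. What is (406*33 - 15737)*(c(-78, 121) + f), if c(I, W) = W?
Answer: 56531291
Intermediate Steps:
(406*33 - 15737)*(c(-78, 121) + f) = (406*33 - 15737)*(121 - 24290) = (13398 - 15737)*(-24169) = -2339*(-24169) = 56531291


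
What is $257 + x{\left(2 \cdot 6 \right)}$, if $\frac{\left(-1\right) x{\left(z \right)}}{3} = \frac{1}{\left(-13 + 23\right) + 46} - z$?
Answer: $\frac{16405}{56} \approx 292.95$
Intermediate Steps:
$x{\left(z \right)} = - \frac{3}{56} + 3 z$ ($x{\left(z \right)} = - 3 \left(\frac{1}{\left(-13 + 23\right) + 46} - z\right) = - 3 \left(\frac{1}{10 + 46} - z\right) = - 3 \left(\frac{1}{56} - z\right) = - \frac{3}{56} + 3 z$)
$257 + x{\left(2 \cdot 6 \right)} = 257 - \left(\frac{3}{56} - 3 \cdot 2 \cdot 6\right) = 257 + \left(- \frac{3}{56} + 3 \cdot 12\right) = 257 + \left(- \frac{3}{56} + 36\right) = 257 + \frac{2013}{56} = \frac{16405}{56}$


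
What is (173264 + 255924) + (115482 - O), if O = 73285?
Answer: 471385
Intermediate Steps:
(173264 + 255924) + (115482 - O) = (173264 + 255924) + (115482 - 1*73285) = 429188 + (115482 - 73285) = 429188 + 42197 = 471385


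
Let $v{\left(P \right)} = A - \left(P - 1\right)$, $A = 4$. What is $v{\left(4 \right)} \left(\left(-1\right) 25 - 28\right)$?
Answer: $-53$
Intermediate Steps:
$v{\left(P \right)} = 5 - P$ ($v{\left(P \right)} = 4 - \left(P - 1\right) = 4 - \left(-1 + P\right) = 5 - P$)
$v{\left(4 \right)} \left(\left(-1\right) 25 - 28\right) = \left(5 - 4\right) \left(\left(-1\right) 25 - 28\right) = \left(5 - 4\right) \left(-25 - 28\right) = 1 \left(-53\right) = -53$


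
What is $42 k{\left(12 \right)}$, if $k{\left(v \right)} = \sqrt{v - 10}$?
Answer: $42 \sqrt{2} \approx 59.397$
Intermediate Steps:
$k{\left(v \right)} = \sqrt{-10 + v}$
$42 k{\left(12 \right)} = 42 \sqrt{-10 + 12} = 42 \sqrt{2}$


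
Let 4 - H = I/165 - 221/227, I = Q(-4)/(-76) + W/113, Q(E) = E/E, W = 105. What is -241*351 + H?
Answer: -27208242482369/321663540 ≈ -84586.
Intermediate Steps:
Q(E) = 1
I = 7867/8588 (I = 1/(-76) + 105/113 = 1*(-1/76) + 105*(1/113) = -1/76 + 105/113 = 7867/8588 ≈ 0.91605)
H = 1598029771/321663540 (H = 4 - ((7867/8588)/165 - 221/227) = 4 - ((7867/8588)*(1/165) - 221*1/227) = 4 - (7867/1417020 - 221/227) = 4 - 1*(-311375611/321663540) = 4 + 311375611/321663540 = 1598029771/321663540 ≈ 4.9680)
-241*351 + H = -241*351 + 1598029771/321663540 = -84591 + 1598029771/321663540 = -27208242482369/321663540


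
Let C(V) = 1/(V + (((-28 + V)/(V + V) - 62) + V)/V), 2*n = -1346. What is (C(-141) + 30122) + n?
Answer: 163423210123/5549365 ≈ 29449.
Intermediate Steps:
n = -673 (n = (½)*(-1346) = -673)
C(V) = 1/(V + (-62 + V + (-28 + V)/(2*V))/V) (C(V) = 1/(V + (((-28 + V)/((2*V)) - 62) + V)/V) = 1/(V + (((-28 + V)*(1/(2*V)) - 62) + V)/V) = 1/(V + (((-28 + V)/(2*V) - 62) + V)/V) = 1/(V + ((-62 + (-28 + V)/(2*V)) + V)/V) = 1/(V + (-62 + V + (-28 + V)/(2*V))/V))
(C(-141) + 30122) + n = (2*(-141)²/(-28 - 123*(-141) + 2*(-141)² + 2*(-141)³) + 30122) - 673 = (2*19881/(-28 + 17343 + 2*19881 + 2*(-2803221)) + 30122) - 673 = (2*19881/(-28 + 17343 + 39762 - 5606442) + 30122) - 673 = (2*19881/(-5549365) + 30122) - 673 = (2*19881*(-1/5549365) + 30122) - 673 = (-39762/5549365 + 30122) - 673 = 167157932768/5549365 - 673 = 163423210123/5549365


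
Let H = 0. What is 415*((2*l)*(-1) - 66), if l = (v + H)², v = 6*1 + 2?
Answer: -80510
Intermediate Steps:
v = 8 (v = 6 + 2 = 8)
l = 64 (l = (8 + 0)² = 8² = 64)
415*((2*l)*(-1) - 66) = 415*((2*64)*(-1) - 66) = 415*(128*(-1) - 66) = 415*(-128 - 66) = 415*(-194) = -80510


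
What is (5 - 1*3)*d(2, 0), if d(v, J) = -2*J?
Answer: 0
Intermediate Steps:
(5 - 1*3)*d(2, 0) = (5 - 1*3)*(-2*0) = (5 - 3)*0 = 2*0 = 0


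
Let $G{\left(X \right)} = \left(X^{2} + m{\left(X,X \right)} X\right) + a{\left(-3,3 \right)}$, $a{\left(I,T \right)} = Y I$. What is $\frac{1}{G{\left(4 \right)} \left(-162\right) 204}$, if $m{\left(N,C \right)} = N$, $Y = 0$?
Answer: $- \frac{1}{1057536} \approx -9.4559 \cdot 10^{-7}$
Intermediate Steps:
$a{\left(I,T \right)} = 0$ ($a{\left(I,T \right)} = 0 I = 0$)
$G{\left(X \right)} = 2 X^{2}$ ($G{\left(X \right)} = \left(X^{2} + X X\right) + 0 = \left(X^{2} + X^{2}\right) + 0 = 2 X^{2} + 0 = 2 X^{2}$)
$\frac{1}{G{\left(4 \right)} \left(-162\right) 204} = \frac{1}{2 \cdot 4^{2} \left(-162\right) 204} = \frac{1}{2 \cdot 16 \left(-162\right) 204} = \frac{1}{32 \left(-162\right) 204} = \frac{1}{\left(-5184\right) 204} = \frac{1}{-1057536} = - \frac{1}{1057536}$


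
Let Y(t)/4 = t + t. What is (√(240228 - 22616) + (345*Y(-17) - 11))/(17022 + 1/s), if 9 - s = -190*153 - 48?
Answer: -1366959237/495799795 + 58254*√54403/495799795 ≈ -2.7297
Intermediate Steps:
Y(t) = 8*t (Y(t) = 4*(t + t) = 4*(2*t) = 8*t)
s = 29127 (s = 9 - (-190*153 - 48) = 9 - (-29070 - 48) = 9 - 1*(-29118) = 9 + 29118 = 29127)
(√(240228 - 22616) + (345*Y(-17) - 11))/(17022 + 1/s) = (√(240228 - 22616) + (345*(8*(-17)) - 11))/(17022 + 1/29127) = (√217612 + (345*(-136) - 11))/(17022 + 1/29127) = (2*√54403 + (-46920 - 11))/(495799795/29127) = (2*√54403 - 46931)*(29127/495799795) = (-46931 + 2*√54403)*(29127/495799795) = -1366959237/495799795 + 58254*√54403/495799795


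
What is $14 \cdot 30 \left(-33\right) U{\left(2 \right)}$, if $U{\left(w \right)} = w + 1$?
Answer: $-41580$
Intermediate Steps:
$U{\left(w \right)} = 1 + w$
$14 \cdot 30 \left(-33\right) U{\left(2 \right)} = 14 \cdot 30 \left(-33\right) \left(1 + 2\right) = 420 \left(-33\right) 3 = \left(-13860\right) 3 = -41580$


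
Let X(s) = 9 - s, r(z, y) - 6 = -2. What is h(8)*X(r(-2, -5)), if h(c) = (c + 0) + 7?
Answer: 75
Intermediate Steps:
r(z, y) = 4 (r(z, y) = 6 - 2 = 4)
h(c) = 7 + c (h(c) = c + 7 = 7 + c)
h(8)*X(r(-2, -5)) = (7 + 8)*(9 - 1*4) = 15*(9 - 4) = 15*5 = 75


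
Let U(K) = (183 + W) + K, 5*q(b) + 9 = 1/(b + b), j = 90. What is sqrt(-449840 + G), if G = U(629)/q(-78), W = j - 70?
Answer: 76*I*sqrt(6155867)/281 ≈ 671.04*I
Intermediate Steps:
W = 20 (W = 90 - 70 = 20)
q(b) = -9/5 + 1/(10*b) (q(b) = -9/5 + 1/(5*(b + b)) = -9/5 + 1/(5*((2*b))) = -9/5 + (1/(2*b))/5 = -9/5 + 1/(10*b))
U(K) = 203 + K (U(K) = (183 + 20) + K = 203 + K)
G = -129792/281 (G = (203 + 629)/(((1/10)*(1 - 18*(-78))/(-78))) = 832/(((1/10)*(-1/78)*(1 + 1404))) = 832/(((1/10)*(-1/78)*1405)) = 832/(-281/156) = 832*(-156/281) = -129792/281 ≈ -461.89)
sqrt(-449840 + G) = sqrt(-449840 - 129792/281) = sqrt(-126534832/281) = 76*I*sqrt(6155867)/281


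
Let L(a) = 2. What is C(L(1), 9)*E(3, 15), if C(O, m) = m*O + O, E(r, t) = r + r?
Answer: 120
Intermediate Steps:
E(r, t) = 2*r
C(O, m) = O + O*m (C(O, m) = O*m + O = O + O*m)
C(L(1), 9)*E(3, 15) = (2*(1 + 9))*(2*3) = (2*10)*6 = 20*6 = 120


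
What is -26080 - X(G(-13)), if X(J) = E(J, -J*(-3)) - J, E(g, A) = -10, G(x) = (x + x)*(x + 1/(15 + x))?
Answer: -25745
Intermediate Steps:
G(x) = 2*x*(x + 1/(15 + x)) (G(x) = (2*x)*(x + 1/(15 + x)) = 2*x*(x + 1/(15 + x)))
X(J) = -10 - J
-26080 - X(G(-13)) = -26080 - (-10 - 2*(-13)*(1 + (-13)² + 15*(-13))/(15 - 13)) = -26080 - (-10 - 2*(-13)*(1 + 169 - 195)/2) = -26080 - (-10 - 2*(-13)*(-25)/2) = -26080 - (-10 - 1*325) = -26080 - (-10 - 325) = -26080 - 1*(-335) = -26080 + 335 = -25745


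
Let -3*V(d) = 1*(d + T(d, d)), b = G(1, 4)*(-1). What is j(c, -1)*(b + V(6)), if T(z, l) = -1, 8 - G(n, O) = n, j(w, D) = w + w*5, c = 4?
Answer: -208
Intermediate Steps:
j(w, D) = 6*w (j(w, D) = w + 5*w = 6*w)
G(n, O) = 8 - n
b = -7 (b = (8 - 1*1)*(-1) = (8 - 1)*(-1) = 7*(-1) = -7)
V(d) = 1/3 - d/3 (V(d) = -(d - 1)/3 = -(-1 + d)/3 = 1/3 - d/3)
j(c, -1)*(b + V(6)) = (6*4)*(-7 + (1/3 - 1/3*6)) = 24*(-7 + (1/3 - 2)) = 24*(-7 - 5/3) = 24*(-26/3) = -208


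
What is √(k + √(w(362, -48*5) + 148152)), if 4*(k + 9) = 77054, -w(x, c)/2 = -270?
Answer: √(77018 + 8*√37173)/2 ≈ 140.14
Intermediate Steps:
w(x, c) = 540 (w(x, c) = -2*(-270) = 540)
k = 38509/2 (k = -9 + (¼)*77054 = -9 + 38527/2 = 38509/2 ≈ 19255.)
√(k + √(w(362, -48*5) + 148152)) = √(38509/2 + √(540 + 148152)) = √(38509/2 + √148692) = √(38509/2 + 2*√37173)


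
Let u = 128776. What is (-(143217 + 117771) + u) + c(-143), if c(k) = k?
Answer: -132355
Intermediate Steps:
(-(143217 + 117771) + u) + c(-143) = (-(143217 + 117771) + 128776) - 143 = (-1*260988 + 128776) - 143 = (-260988 + 128776) - 143 = -132212 - 143 = -132355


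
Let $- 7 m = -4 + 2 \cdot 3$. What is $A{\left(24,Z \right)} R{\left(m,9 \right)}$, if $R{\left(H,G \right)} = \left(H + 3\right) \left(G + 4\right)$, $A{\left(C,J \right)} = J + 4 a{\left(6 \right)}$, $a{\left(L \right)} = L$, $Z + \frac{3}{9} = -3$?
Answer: $\frac{15314}{21} \approx 729.24$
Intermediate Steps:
$Z = - \frac{10}{3}$ ($Z = - \frac{1}{3} - 3 = - \frac{10}{3} \approx -3.3333$)
$A{\left(C,J \right)} = 24 + J$ ($A{\left(C,J \right)} = J + 4 \cdot 6 = J + 24 = 24 + J$)
$m = - \frac{2}{7}$ ($m = - \frac{-4 + 2 \cdot 3}{7} = - \frac{-4 + 6}{7} = \left(- \frac{1}{7}\right) 2 = - \frac{2}{7} \approx -0.28571$)
$R{\left(H,G \right)} = \left(3 + H\right) \left(4 + G\right)$
$A{\left(24,Z \right)} R{\left(m,9 \right)} = \left(24 - \frac{10}{3}\right) \left(12 + 3 \cdot 9 + 4 \left(- \frac{2}{7}\right) + 9 \left(- \frac{2}{7}\right)\right) = \frac{62 \left(12 + 27 - \frac{8}{7} - \frac{18}{7}\right)}{3} = \frac{62}{3} \cdot \frac{247}{7} = \frac{15314}{21}$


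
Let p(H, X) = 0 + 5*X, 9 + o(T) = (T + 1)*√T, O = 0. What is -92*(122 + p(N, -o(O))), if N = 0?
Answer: -15364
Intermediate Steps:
o(T) = -9 + √T*(1 + T) (o(T) = -9 + (T + 1)*√T = -9 + (1 + T)*√T = -9 + √T*(1 + T))
p(H, X) = 5*X
-92*(122 + p(N, -o(O))) = -92*(122 + 5*(-(-9 + √0 + 0^(3/2)))) = -92*(122 + 5*(-(-9 + 0 + 0))) = -92*(122 + 5*(-1*(-9))) = -92*(122 + 5*9) = -92*(122 + 45) = -92*167 = -15364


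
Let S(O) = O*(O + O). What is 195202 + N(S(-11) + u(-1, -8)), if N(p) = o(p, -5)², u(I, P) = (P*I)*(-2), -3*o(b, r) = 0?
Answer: 195202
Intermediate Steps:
S(O) = 2*O² (S(O) = O*(2*O) = 2*O²)
o(b, r) = 0 (o(b, r) = -⅓*0 = 0)
u(I, P) = -2*I*P (u(I, P) = (I*P)*(-2) = -2*I*P)
N(p) = 0 (N(p) = 0² = 0)
195202 + N(S(-11) + u(-1, -8)) = 195202 + 0 = 195202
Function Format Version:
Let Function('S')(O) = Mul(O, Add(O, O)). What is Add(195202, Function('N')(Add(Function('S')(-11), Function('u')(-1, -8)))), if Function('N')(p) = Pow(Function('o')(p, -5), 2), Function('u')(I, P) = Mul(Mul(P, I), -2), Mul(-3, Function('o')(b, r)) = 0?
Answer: 195202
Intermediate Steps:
Function('S')(O) = Mul(2, Pow(O, 2)) (Function('S')(O) = Mul(O, Mul(2, O)) = Mul(2, Pow(O, 2)))
Function('o')(b, r) = 0 (Function('o')(b, r) = Mul(Rational(-1, 3), 0) = 0)
Function('u')(I, P) = Mul(-2, I, P) (Function('u')(I, P) = Mul(Mul(I, P), -2) = Mul(-2, I, P))
Function('N')(p) = 0 (Function('N')(p) = Pow(0, 2) = 0)
Add(195202, Function('N')(Add(Function('S')(-11), Function('u')(-1, -8)))) = Add(195202, 0) = 195202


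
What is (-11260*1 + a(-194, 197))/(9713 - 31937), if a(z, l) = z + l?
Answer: 11257/22224 ≈ 0.50652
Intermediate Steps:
a(z, l) = l + z
(-11260*1 + a(-194, 197))/(9713 - 31937) = (-11260*1 + (197 - 194))/(9713 - 31937) = (-11260 + 3)/(-22224) = -11257*(-1/22224) = 11257/22224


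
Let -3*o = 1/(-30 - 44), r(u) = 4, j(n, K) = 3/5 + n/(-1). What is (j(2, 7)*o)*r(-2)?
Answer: -14/555 ≈ -0.025225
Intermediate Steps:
j(n, K) = 3/5 - n (j(n, K) = 3*(1/5) + n*(-1) = 3/5 - n)
o = 1/222 (o = -1/(3*(-30 - 44)) = -1/3/(-74) = -1/3*(-1/74) = 1/222 ≈ 0.0045045)
(j(2, 7)*o)*r(-2) = ((3/5 - 1*2)*(1/222))*4 = ((3/5 - 2)*(1/222))*4 = -7/5*1/222*4 = -7/1110*4 = -14/555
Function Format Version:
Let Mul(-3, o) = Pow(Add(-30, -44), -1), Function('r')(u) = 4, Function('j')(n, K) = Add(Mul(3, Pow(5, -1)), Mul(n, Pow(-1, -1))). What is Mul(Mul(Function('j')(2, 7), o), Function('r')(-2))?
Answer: Rational(-14, 555) ≈ -0.025225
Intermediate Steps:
Function('j')(n, K) = Add(Rational(3, 5), Mul(-1, n)) (Function('j')(n, K) = Add(Mul(3, Rational(1, 5)), Mul(n, -1)) = Add(Rational(3, 5), Mul(-1, n)))
o = Rational(1, 222) (o = Mul(Rational(-1, 3), Pow(Add(-30, -44), -1)) = Mul(Rational(-1, 3), Pow(-74, -1)) = Mul(Rational(-1, 3), Rational(-1, 74)) = Rational(1, 222) ≈ 0.0045045)
Mul(Mul(Function('j')(2, 7), o), Function('r')(-2)) = Mul(Mul(Add(Rational(3, 5), Mul(-1, 2)), Rational(1, 222)), 4) = Mul(Mul(Add(Rational(3, 5), -2), Rational(1, 222)), 4) = Mul(Mul(Rational(-7, 5), Rational(1, 222)), 4) = Mul(Rational(-7, 1110), 4) = Rational(-14, 555)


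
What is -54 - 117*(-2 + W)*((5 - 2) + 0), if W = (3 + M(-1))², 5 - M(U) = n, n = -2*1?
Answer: -34452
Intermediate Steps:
n = -2
M(U) = 7 (M(U) = 5 - 1*(-2) = 5 + 2 = 7)
W = 100 (W = (3 + 7)² = 10² = 100)
-54 - 117*(-2 + W)*((5 - 2) + 0) = -54 - 117*(-2 + 100)*((5 - 2) + 0) = -54 - 11466*(3 + 0) = -54 - 11466*3 = -54 - 117*294 = -54 - 34398 = -34452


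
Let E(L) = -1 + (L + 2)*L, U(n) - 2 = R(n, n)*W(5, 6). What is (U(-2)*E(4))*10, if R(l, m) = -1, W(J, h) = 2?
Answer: 0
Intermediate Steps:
U(n) = 0 (U(n) = 2 - 1*2 = 2 - 2 = 0)
E(L) = -1 + L*(2 + L) (E(L) = -1 + (2 + L)*L = -1 + L*(2 + L))
(U(-2)*E(4))*10 = (0*(-1 + 4² + 2*4))*10 = (0*(-1 + 16 + 8))*10 = (0*23)*10 = 0*10 = 0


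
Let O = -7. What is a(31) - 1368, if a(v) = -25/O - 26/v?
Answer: -296263/217 ≈ -1365.3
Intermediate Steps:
a(v) = 25/7 - 26/v (a(v) = -25/(-7) - 26/v = -25*(-1/7) - 26/v = 25/7 - 26/v)
a(31) - 1368 = (25/7 - 26/31) - 1368 = 593/217 - 1368 = -296263/217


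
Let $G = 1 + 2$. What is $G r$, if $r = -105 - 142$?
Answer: $-741$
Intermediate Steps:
$r = -247$ ($r = -105 - 142 = -247$)
$G = 3$
$G r = 3 \left(-247\right) = -741$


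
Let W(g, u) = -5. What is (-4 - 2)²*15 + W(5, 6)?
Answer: 535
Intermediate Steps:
(-4 - 2)²*15 + W(5, 6) = (-4 - 2)²*15 - 5 = (-6)²*15 - 5 = 36*15 - 5 = 540 - 5 = 535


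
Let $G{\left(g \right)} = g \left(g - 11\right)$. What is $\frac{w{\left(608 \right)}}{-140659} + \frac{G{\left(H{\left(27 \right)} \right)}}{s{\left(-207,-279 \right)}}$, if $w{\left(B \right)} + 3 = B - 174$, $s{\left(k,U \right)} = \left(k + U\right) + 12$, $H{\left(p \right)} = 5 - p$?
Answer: $- \frac{17053788}{11112061} \approx -1.5347$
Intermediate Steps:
$G{\left(g \right)} = g \left(-11 + g\right)$
$s{\left(k,U \right)} = 12 + U + k$ ($s{\left(k,U \right)} = \left(U + k\right) + 12 = 12 + U + k$)
$w{\left(B \right)} = -177 + B$ ($w{\left(B \right)} = -3 + \left(B - 174\right) = -3 + \left(-174 + B\right) = -177 + B$)
$\frac{w{\left(608 \right)}}{-140659} + \frac{G{\left(H{\left(27 \right)} \right)}}{s{\left(-207,-279 \right)}} = \frac{-177 + 608}{-140659} + \frac{\left(5 - 27\right) \left(-11 + \left(5 - 27\right)\right)}{12 - 279 - 207} = 431 \left(- \frac{1}{140659}\right) + \frac{\left(5 - 27\right) \left(-11 + \left(5 - 27\right)\right)}{-474} = - \frac{431}{140659} + - 22 \left(-11 - 22\right) \left(- \frac{1}{474}\right) = - \frac{431}{140659} + \left(-22\right) \left(-33\right) \left(- \frac{1}{474}\right) = - \frac{431}{140659} + 726 \left(- \frac{1}{474}\right) = - \frac{431}{140659} - \frac{121}{79} = - \frac{17053788}{11112061}$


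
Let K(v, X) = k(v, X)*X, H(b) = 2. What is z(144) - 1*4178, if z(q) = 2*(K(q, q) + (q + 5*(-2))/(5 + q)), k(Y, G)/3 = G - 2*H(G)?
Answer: 17400786/149 ≈ 1.1678e+5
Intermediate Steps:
k(Y, G) = -12 + 3*G (k(Y, G) = 3*(G - 2*2) = 3*(G - 4) = 3*(-4 + G) = -12 + 3*G)
K(v, X) = X*(-12 + 3*X) (K(v, X) = (-12 + 3*X)*X = X*(-12 + 3*X))
z(q) = 2*(-10 + q)/(5 + q) + 6*q*(-4 + q) (z(q) = 2*(3*q*(-4 + q) + (q + 5*(-2))/(5 + q)) = 2*(3*q*(-4 + q) + (q - 10)/(5 + q)) = 2*(3*q*(-4 + q) + (-10 + q)/(5 + q)) = 2*((-10 + q)/(5 + q) + 3*q*(-4 + q)) = 2*(-10 + q)/(5 + q) + 6*q*(-4 + q))
z(144) - 1*4178 = 2*(-10 - 59*144 + 3*144**2 + 3*144**3)/(5 + 144) - 1*4178 = 2*(-10 - 8496 + 3*20736 + 3*2985984)/149 - 4178 = 2*(1/149)*(-10 - 8496 + 62208 + 8957952) - 4178 = 2*(1/149)*9011654 - 4178 = 18023308/149 - 4178 = 17400786/149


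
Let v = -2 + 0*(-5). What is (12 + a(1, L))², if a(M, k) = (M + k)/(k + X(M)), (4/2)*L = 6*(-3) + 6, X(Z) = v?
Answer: 10201/64 ≈ 159.39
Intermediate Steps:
v = -2 (v = -2 + 0 = -2)
X(Z) = -2
L = -6 (L = (6*(-3) + 6)/2 = (-18 + 6)/2 = (½)*(-12) = -6)
a(M, k) = (M + k)/(-2 + k) (a(M, k) = (M + k)/(k - 2) = (M + k)/(-2 + k))
(12 + a(1, L))² = (12 + (1 - 6)/(-2 - 6))² = (12 - 5/(-8))² = (12 - ⅛*(-5))² = (12 + 5/8)² = (101/8)² = 10201/64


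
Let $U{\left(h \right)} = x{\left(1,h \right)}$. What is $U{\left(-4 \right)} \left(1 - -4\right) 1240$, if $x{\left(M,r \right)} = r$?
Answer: $-24800$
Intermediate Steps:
$U{\left(h \right)} = h$
$U{\left(-4 \right)} \left(1 - -4\right) 1240 = - 4 \left(1 - -4\right) 1240 = - 4 \left(1 + 4\right) 1240 = \left(-4\right) 5 \cdot 1240 = \left(-20\right) 1240 = -24800$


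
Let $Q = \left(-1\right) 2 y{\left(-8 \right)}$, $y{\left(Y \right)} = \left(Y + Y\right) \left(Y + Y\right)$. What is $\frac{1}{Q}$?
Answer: $- \frac{1}{512} \approx -0.0019531$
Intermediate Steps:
$y{\left(Y \right)} = 4 Y^{2}$ ($y{\left(Y \right)} = 2 Y 2 Y = 4 Y^{2}$)
$Q = -512$ ($Q = \left(-1\right) 2 \cdot 4 \left(-8\right)^{2} = - 2 \cdot 4 \cdot 64 = \left(-2\right) 256 = -512$)
$\frac{1}{Q} = \frac{1}{-512} = - \frac{1}{512}$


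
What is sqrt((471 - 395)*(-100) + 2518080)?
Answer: 4*sqrt(156905) ≈ 1584.4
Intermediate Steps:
sqrt((471 - 395)*(-100) + 2518080) = sqrt(76*(-100) + 2518080) = sqrt(-7600 + 2518080) = sqrt(2510480) = 4*sqrt(156905)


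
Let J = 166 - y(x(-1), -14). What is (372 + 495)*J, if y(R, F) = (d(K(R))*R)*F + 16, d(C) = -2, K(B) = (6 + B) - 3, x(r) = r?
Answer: 154326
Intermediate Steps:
K(B) = 3 + B
y(R, F) = 16 - 2*F*R (y(R, F) = (-2*R)*F + 16 = -2*F*R + 16 = 16 - 2*F*R)
J = 178 (J = 166 - (16 - 2*(-14)*(-1)) = 166 - (16 - 28) = 166 - 1*(-12) = 166 + 12 = 178)
(372 + 495)*J = (372 + 495)*178 = 867*178 = 154326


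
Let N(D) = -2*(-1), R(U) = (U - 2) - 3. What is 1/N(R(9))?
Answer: ½ ≈ 0.50000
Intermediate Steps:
R(U) = -5 + U (R(U) = (-2 + U) - 3 = -5 + U)
N(D) = 2
1/N(R(9)) = 1/2 = ½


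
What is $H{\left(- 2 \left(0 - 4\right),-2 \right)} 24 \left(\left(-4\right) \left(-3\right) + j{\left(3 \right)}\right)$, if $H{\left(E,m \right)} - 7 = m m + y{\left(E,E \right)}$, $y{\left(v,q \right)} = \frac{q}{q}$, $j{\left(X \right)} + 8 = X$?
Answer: $2016$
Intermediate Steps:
$j{\left(X \right)} = -8 + X$
$y{\left(v,q \right)} = 1$
$H{\left(E,m \right)} = 8 + m^{2}$ ($H{\left(E,m \right)} = 7 + \left(m m + 1\right) = 7 + \left(m^{2} + 1\right) = 7 + \left(1 + m^{2}\right) = 8 + m^{2}$)
$H{\left(- 2 \left(0 - 4\right),-2 \right)} 24 \left(\left(-4\right) \left(-3\right) + j{\left(3 \right)}\right) = \left(8 + \left(-2\right)^{2}\right) 24 \left(\left(-4\right) \left(-3\right) + \left(-8 + 3\right)\right) = \left(8 + 4\right) 24 \left(12 - 5\right) = 12 \cdot 24 \cdot 7 = 288 \cdot 7 = 2016$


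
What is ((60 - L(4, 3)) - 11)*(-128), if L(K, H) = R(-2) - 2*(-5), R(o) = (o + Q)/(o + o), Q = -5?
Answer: -4768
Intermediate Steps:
R(o) = (-5 + o)/(2*o) (R(o) = (o - 5)/(o + o) = (-5 + o)/((2*o)) = (-5 + o)*(1/(2*o)) = (-5 + o)/(2*o))
L(K, H) = 47/4 (L(K, H) = (½)*(-5 - 2)/(-2) - 2*(-5) = (½)*(-½)*(-7) + 10 = 7/4 + 10 = 47/4)
((60 - L(4, 3)) - 11)*(-128) = ((60 - 1*47/4) - 11)*(-128) = ((60 - 47/4) - 11)*(-128) = (193/4 - 11)*(-128) = (149/4)*(-128) = -4768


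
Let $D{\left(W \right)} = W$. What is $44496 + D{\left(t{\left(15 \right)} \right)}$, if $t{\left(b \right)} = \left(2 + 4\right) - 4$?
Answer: $44498$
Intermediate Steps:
$t{\left(b \right)} = 2$ ($t{\left(b \right)} = 6 - 4 = 2$)
$44496 + D{\left(t{\left(15 \right)} \right)} = 44496 + 2 = 44498$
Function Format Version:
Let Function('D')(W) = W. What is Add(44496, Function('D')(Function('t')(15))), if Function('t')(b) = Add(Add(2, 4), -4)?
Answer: 44498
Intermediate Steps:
Function('t')(b) = 2 (Function('t')(b) = Add(6, -4) = 2)
Add(44496, Function('D')(Function('t')(15))) = Add(44496, 2) = 44498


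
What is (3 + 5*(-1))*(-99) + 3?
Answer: 201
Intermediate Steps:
(3 + 5*(-1))*(-99) + 3 = (3 - 5)*(-99) + 3 = -2*(-99) + 3 = 198 + 3 = 201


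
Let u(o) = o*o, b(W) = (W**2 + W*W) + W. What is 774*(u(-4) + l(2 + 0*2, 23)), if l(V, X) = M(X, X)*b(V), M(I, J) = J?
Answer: 190404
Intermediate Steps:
b(W) = W + 2*W**2 (b(W) = (W**2 + W**2) + W = 2*W**2 + W = W + 2*W**2)
l(V, X) = V*X*(1 + 2*V) (l(V, X) = X*(V*(1 + 2*V)) = V*X*(1 + 2*V))
u(o) = o**2
774*(u(-4) + l(2 + 0*2, 23)) = 774*((-4)**2 + (2 + 0*2)*23*(1 + 2*(2 + 0*2))) = 774*(16 + (2 + 0)*23*(1 + 2*(2 + 0))) = 774*(16 + 2*23*(1 + 2*2)) = 774*(16 + 2*23*(1 + 4)) = 774*(16 + 2*23*5) = 774*(16 + 230) = 774*246 = 190404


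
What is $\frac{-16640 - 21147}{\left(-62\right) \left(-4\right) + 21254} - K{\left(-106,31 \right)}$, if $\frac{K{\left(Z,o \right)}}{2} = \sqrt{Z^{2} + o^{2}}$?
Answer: $- \frac{37787}{21502} - 2 \sqrt{12197} \approx -222.64$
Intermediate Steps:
$K{\left(Z,o \right)} = 2 \sqrt{Z^{2} + o^{2}}$
$\frac{-16640 - 21147}{\left(-62\right) \left(-4\right) + 21254} - K{\left(-106,31 \right)} = \frac{-16640 - 21147}{\left(-62\right) \left(-4\right) + 21254} - 2 \sqrt{\left(-106\right)^{2} + 31^{2}} = - \frac{37787}{248 + 21254} - 2 \sqrt{11236 + 961} = - \frac{37787}{21502} - 2 \sqrt{12197}$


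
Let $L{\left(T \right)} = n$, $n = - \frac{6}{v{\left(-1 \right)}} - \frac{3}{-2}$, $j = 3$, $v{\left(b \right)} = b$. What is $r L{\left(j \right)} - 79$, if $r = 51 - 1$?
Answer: $296$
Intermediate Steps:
$r = 50$ ($r = 51 - 1 = 50$)
$n = \frac{15}{2}$ ($n = - \frac{6}{-1} - \frac{3}{-2} = \left(-6\right) \left(-1\right) - - \frac{3}{2} = 6 + \frac{3}{2} = \frac{15}{2} \approx 7.5$)
$L{\left(T \right)} = \frac{15}{2}$
$r L{\left(j \right)} - 79 = 50 \cdot \frac{15}{2} - 79 = 375 - 79 = 296$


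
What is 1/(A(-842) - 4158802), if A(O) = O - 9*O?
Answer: -1/4152066 ≈ -2.4084e-7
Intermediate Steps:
A(O) = -8*O
1/(A(-842) - 4158802) = 1/(-8*(-842) - 4158802) = 1/(6736 - 4158802) = 1/(-4152066) = -1/4152066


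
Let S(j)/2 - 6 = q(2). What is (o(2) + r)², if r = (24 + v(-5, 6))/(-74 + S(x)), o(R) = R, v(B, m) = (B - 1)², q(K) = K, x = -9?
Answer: 784/841 ≈ 0.93222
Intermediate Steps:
S(j) = 16 (S(j) = 12 + 2*2 = 12 + 4 = 16)
v(B, m) = (-1 + B)²
r = -30/29 (r = (24 + (-1 - 5)²)/(-74 + 16) = (24 + (-6)²)/(-58) = (24 + 36)*(-1/58) = 60*(-1/58) = -30/29 ≈ -1.0345)
(o(2) + r)² = (2 - 30/29)² = (28/29)² = 784/841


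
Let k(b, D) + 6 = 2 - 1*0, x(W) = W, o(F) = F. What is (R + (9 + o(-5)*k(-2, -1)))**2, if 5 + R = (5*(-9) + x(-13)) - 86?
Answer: 14400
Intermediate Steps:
k(b, D) = -4 (k(b, D) = -6 + (2 - 1*0) = -6 + (2 + 0) = -6 + 2 = -4)
R = -149 (R = -5 + ((5*(-9) - 13) - 86) = -5 + ((-45 - 13) - 86) = -5 + (-58 - 86) = -5 - 144 = -149)
(R + (9 + o(-5)*k(-2, -1)))**2 = (-149 + (9 - 5*(-4)))**2 = (-149 + (9 + 20))**2 = (-149 + 29)**2 = (-120)**2 = 14400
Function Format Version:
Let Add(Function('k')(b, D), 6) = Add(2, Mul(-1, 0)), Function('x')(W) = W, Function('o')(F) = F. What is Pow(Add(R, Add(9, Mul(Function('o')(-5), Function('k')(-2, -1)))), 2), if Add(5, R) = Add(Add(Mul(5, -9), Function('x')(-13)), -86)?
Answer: 14400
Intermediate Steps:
Function('k')(b, D) = -4 (Function('k')(b, D) = Add(-6, Add(2, Mul(-1, 0))) = Add(-6, Add(2, 0)) = Add(-6, 2) = -4)
R = -149 (R = Add(-5, Add(Add(Mul(5, -9), -13), -86)) = Add(-5, Add(Add(-45, -13), -86)) = Add(-5, Add(-58, -86)) = Add(-5, -144) = -149)
Pow(Add(R, Add(9, Mul(Function('o')(-5), Function('k')(-2, -1)))), 2) = Pow(Add(-149, Add(9, Mul(-5, -4))), 2) = Pow(Add(-149, Add(9, 20)), 2) = Pow(Add(-149, 29), 2) = Pow(-120, 2) = 14400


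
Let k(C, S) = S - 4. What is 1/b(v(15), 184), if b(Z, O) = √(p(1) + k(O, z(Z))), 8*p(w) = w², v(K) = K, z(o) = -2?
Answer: -2*I*√94/47 ≈ -0.41257*I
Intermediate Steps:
k(C, S) = -4 + S
p(w) = w²/8
b(Z, O) = I*√94/4 (b(Z, O) = √((⅛)*1² + (-4 - 2)) = √((⅛)*1 - 6) = √(⅛ - 6) = √(-47/8) = I*√94/4)
1/b(v(15), 184) = 1/(I*√94/4) = -2*I*√94/47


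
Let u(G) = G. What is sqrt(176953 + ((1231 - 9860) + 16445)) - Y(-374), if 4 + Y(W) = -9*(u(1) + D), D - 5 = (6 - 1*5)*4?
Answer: 94 + sqrt(184769) ≈ 523.85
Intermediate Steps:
D = 9 (D = 5 + (6 - 1*5)*4 = 5 + (6 - 5)*4 = 5 + 1*4 = 5 + 4 = 9)
Y(W) = -94 (Y(W) = -4 - 9*(1 + 9) = -4 - 9*10 = -4 - 90 = -94)
sqrt(176953 + ((1231 - 9860) + 16445)) - Y(-374) = sqrt(176953 + ((1231 - 9860) + 16445)) - 1*(-94) = sqrt(176953 + (-8629 + 16445)) + 94 = sqrt(176953 + 7816) + 94 = sqrt(184769) + 94 = 94 + sqrt(184769)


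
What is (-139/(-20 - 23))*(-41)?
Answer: -5699/43 ≈ -132.53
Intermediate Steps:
(-139/(-20 - 23))*(-41) = (-139/(-43))*(-41) = -1/43*(-139)*(-41) = (139/43)*(-41) = -5699/43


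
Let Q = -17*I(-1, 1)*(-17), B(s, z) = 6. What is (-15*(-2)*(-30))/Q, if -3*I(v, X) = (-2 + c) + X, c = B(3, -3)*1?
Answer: 540/289 ≈ 1.8685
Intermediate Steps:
c = 6 (c = 6*1 = 6)
I(v, X) = -4/3 - X/3 (I(v, X) = -((-2 + 6) + X)/3 = -(4 + X)/3 = -4/3 - X/3)
Q = -1445/3 (Q = -17*(-4/3 - ⅓*1)*(-17) = -17*(-4/3 - ⅓)*(-17) = -17*(-5/3)*(-17) = (85/3)*(-17) = -1445/3 ≈ -481.67)
(-15*(-2)*(-30))/Q = (-15*(-2)*(-30))/(-1445/3) = (30*(-30))*(-3/1445) = -900*(-3/1445) = 540/289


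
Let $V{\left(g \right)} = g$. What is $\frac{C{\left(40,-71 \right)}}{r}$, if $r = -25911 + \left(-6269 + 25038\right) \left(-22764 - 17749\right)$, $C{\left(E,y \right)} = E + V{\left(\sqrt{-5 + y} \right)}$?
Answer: $- \frac{5}{95051801} - \frac{i \sqrt{19}}{380207204} \approx -5.2603 \cdot 10^{-8} - 1.1465 \cdot 10^{-8} i$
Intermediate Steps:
$C{\left(E,y \right)} = E + \sqrt{-5 + y}$
$r = -760414408$ ($r = -25911 + 18769 \left(-40513\right) = -25911 - 760388497 = -760414408$)
$\frac{C{\left(40,-71 \right)}}{r} = \frac{40 + \sqrt{-5 - 71}}{-760414408} = \left(40 + \sqrt{-76}\right) \left(- \frac{1}{760414408}\right) = \left(40 + 2 i \sqrt{19}\right) \left(- \frac{1}{760414408}\right) = - \frac{5}{95051801} - \frac{i \sqrt{19}}{380207204}$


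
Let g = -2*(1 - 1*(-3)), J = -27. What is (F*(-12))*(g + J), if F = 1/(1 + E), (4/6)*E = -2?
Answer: -210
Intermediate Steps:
E = -3 (E = (3/2)*(-2) = -3)
F = -1/2 (F = 1/(1 - 3) = 1/(-2) = -1/2 ≈ -0.50000)
g = -8 (g = -2*(1 + 3) = -2*4 = -8)
(F*(-12))*(g + J) = (-1/2*(-12))*(-8 - 27) = 6*(-35) = -210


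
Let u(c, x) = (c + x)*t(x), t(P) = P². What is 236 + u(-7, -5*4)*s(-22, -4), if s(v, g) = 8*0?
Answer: 236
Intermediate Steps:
u(c, x) = x²*(c + x) (u(c, x) = (c + x)*x² = x²*(c + x))
s(v, g) = 0
236 + u(-7, -5*4)*s(-22, -4) = 236 + ((-5*4)²*(-7 - 5*4))*0 = 236 + ((-20)²*(-7 - 20))*0 = 236 + (400*(-27))*0 = 236 - 10800*0 = 236 + 0 = 236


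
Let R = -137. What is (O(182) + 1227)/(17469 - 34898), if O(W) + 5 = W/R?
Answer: -167232/2387773 ≈ -0.070037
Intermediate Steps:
O(W) = -5 - W/137 (O(W) = -5 + W/(-137) = -5 + W*(-1/137) = -5 - W/137)
(O(182) + 1227)/(17469 - 34898) = ((-5 - 1/137*182) + 1227)/(17469 - 34898) = ((-5 - 182/137) + 1227)/(-17429) = (-867/137 + 1227)*(-1/17429) = (167232/137)*(-1/17429) = -167232/2387773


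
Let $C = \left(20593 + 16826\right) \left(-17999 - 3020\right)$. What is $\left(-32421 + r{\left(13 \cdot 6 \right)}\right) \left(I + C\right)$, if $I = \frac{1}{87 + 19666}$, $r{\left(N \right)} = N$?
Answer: $\frac{502478624730277776}{19753} \approx 2.5438 \cdot 10^{13}$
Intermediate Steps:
$I = \frac{1}{19753} \approx 5.0625 \cdot 10^{-5}$
$C = -786509961$ ($C = 37419 \left(-21019\right) = -786509961$)
$\left(-32421 + r{\left(13 \cdot 6 \right)}\right) \left(I + C\right) = \left(-32421 + 13 \cdot 6\right) \left(\frac{1}{19753} - 786509961\right) = \left(-32421 + 78\right) \left(- \frac{15535931259632}{19753}\right) = \left(-32343\right) \left(- \frac{15535931259632}{19753}\right) = \frac{502478624730277776}{19753}$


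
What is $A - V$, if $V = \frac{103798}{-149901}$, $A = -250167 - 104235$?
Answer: $- \frac{53125110404}{149901} \approx -3.544 \cdot 10^{5}$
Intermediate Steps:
$A = -354402$ ($A = -250167 - 104235 = -354402$)
$V = - \frac{103798}{149901}$ ($V = 103798 \left(- \frac{1}{149901}\right) = - \frac{103798}{149901} \approx -0.69244$)
$A - V = -354402 - - \frac{103798}{149901} = -354402 + \frac{103798}{149901} = - \frac{53125110404}{149901}$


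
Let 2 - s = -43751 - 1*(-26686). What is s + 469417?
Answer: 486484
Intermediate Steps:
s = 17067 (s = 2 - (-43751 - 1*(-26686)) = 2 - (-43751 + 26686) = 2 - 1*(-17065) = 2 + 17065 = 17067)
s + 469417 = 17067 + 469417 = 486484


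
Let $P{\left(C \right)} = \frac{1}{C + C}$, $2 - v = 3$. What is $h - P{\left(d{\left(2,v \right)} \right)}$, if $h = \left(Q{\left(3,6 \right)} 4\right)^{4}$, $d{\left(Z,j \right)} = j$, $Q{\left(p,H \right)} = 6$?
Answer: $\frac{663553}{2} \approx 3.3178 \cdot 10^{5}$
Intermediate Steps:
$v = -1$ ($v = 2 - 3 = -1$)
$P{\left(C \right)} = \frac{1}{2 C}$
$h = 331776$ ($h = \left(6 \cdot 4\right)^{4} = 24^{4} = 331776$)
$h - P{\left(d{\left(2,v \right)} \right)} = 331776 - \frac{1}{2 \left(-1\right)} = 331776 - \frac{1}{2} \left(-1\right) = 331776 - - \frac{1}{2} = 331776 + \frac{1}{2} = \frac{663553}{2}$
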